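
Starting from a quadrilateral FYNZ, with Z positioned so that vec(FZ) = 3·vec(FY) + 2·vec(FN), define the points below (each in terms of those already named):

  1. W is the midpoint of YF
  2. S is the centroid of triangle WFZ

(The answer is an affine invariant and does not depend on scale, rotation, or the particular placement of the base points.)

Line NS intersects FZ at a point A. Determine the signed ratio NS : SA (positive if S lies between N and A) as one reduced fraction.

NS:SA = -10

Work in coordinates with F = (0, 0), Y = (1, 0), N = (0, 1), Z = (3, 2).
1. W is the midpoint of YF ⇒ W = (1/2, 0)
2. S is the centroid of triangle WFZ ⇒ S = (7/6, 2/3)
line NS meets FZ at A = (21/20, 7/10)
S = N + t·(A−N) with t = 10/9, so NS:SA = 10/9:-1/9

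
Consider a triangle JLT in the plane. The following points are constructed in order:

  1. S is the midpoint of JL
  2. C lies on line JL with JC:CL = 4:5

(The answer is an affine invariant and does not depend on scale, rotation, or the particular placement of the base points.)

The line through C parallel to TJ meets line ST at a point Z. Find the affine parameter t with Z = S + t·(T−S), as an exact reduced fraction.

t = 1/9

Assign J = (0, 0), L = (1, 0), T = (0, 1) — the answer is frame-independent, so this choice is without loss of generality.
1. S is the midpoint of JL ⇒ S = (1/2, 0)
2. C lies on line JL with JC:CL = 4:5 ⇒ C = (4/9, 0)
through C parallel to TJ: direction (0, -1); meets ST at Z = (4/9, 1/9)
Z = S + t·(T−S) with t = 1/9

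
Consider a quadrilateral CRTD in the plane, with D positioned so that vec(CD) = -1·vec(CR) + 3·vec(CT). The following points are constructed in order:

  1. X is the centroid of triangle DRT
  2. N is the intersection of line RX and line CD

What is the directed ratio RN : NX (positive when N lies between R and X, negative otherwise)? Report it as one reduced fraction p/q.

RN:NX = -9/4

Set C = (0, 0), R = (1, 0), T = (0, 1), D = (-1, 3); any affine frame gives the same invariant.
1. X is the centroid of triangle DRT ⇒ X = (0, 4/3)
2. N is the intersection of line RX and line CD ⇒ N = (-4/5, 12/5)
N = R + t·(X−R) with t = 9/5, so RN:NX = t:(1−t) = 9/5:-4/5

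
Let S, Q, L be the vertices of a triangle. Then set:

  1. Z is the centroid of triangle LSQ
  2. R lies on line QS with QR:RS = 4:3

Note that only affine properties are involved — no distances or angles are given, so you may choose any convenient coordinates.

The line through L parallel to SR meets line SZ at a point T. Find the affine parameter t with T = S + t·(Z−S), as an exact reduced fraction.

t = 3

Work in coordinates with S = (0, 0), Q = (1, 0), L = (0, 1).
1. Z is the centroid of triangle LSQ ⇒ Z = (1/3, 1/3)
2. R lies on line QS with QR:RS = 4:3 ⇒ R = (3/7, 0)
through L parallel to SR: direction (3/7, 0); meets SZ at T = (1, 1)
T = S + t·(Z−S) with t = 3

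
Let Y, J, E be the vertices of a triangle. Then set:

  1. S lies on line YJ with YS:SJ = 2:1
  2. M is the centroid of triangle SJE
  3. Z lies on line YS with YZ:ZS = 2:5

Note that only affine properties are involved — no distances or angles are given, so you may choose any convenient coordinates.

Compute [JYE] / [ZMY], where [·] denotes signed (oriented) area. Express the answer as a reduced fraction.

Set Y = (0, 0), J = (1, 0), E = (0, 1); any affine frame gives the same invariant.
1. S lies on line YJ with YS:SJ = 2:1 ⇒ S = (2/3, 0)
2. M is the centroid of triangle SJE ⇒ M = (5/9, 1/3)
3. Z lies on line YS with YZ:ZS = 2:5 ⇒ Z = (4/21, 0)
2·[JYE] = -1, 2·[ZMY] = 4/63
[JYE]:[ZMY] = -1:4/63 = -63/4

[JYE]:[ZMY] = -63/4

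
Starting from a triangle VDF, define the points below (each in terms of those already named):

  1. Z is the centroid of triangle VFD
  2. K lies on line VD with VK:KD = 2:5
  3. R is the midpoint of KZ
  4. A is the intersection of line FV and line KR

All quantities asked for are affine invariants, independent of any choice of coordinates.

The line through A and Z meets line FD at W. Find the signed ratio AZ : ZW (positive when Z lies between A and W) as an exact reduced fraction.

AZ:ZW = 8

Assign V = (0, 0), D = (1, 0), F = (0, 1) — the answer is frame-independent, so this choice is without loss of generality.
1. Z is the centroid of triangle VFD ⇒ Z = (1/3, 1/3)
2. K lies on line VD with VK:KD = 2:5 ⇒ K = (2/7, 0)
3. R is the midpoint of KZ ⇒ R = (13/42, 1/6)
4. A is the intersection of line FV and line KR ⇒ A = (0, -2)
line AZ meets FD at W = (3/8, 5/8)
Z = A + t·(W−A) with t = 8/9, so AZ:ZW = 8/9:1/9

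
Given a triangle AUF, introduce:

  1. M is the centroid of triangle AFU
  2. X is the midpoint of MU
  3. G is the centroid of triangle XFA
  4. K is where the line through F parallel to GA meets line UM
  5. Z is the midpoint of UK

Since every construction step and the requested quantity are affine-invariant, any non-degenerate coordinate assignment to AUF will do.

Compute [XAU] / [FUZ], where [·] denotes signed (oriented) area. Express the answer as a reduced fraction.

[XAU]:[FUZ] = -6/11

Choose coordinates A = (0, 0), U = (1, 0), F = (0, 1).
1. M is the centroid of triangle AFU ⇒ M = (1/3, 1/3)
2. X is the midpoint of MU ⇒ X = (2/3, 1/6)
3. G is the centroid of triangle XFA ⇒ G = (2/9, 7/18)
4. K is where the line through F parallel to GA meets line UM ⇒ K = (-2/9, 11/18)
5. Z is the midpoint of UK ⇒ Z = (7/18, 11/36)
2·[XAU] = 1/6, 2·[FUZ] = -11/36
[XAU]:[FUZ] = 1/6:-11/36 = -6/11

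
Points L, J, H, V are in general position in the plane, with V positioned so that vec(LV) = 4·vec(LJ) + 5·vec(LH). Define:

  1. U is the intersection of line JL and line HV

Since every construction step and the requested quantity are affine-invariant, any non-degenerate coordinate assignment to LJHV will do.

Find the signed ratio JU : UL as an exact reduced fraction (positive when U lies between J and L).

JU:UL = -2

Work in coordinates with L = (0, 0), J = (1, 0), H = (0, 1), V = (4, 5).
1. U is the intersection of line JL and line HV ⇒ U = (-1, 0)
U = J + t·(L−J) with t = 2, so JU:UL = t:(1−t) = 2:-1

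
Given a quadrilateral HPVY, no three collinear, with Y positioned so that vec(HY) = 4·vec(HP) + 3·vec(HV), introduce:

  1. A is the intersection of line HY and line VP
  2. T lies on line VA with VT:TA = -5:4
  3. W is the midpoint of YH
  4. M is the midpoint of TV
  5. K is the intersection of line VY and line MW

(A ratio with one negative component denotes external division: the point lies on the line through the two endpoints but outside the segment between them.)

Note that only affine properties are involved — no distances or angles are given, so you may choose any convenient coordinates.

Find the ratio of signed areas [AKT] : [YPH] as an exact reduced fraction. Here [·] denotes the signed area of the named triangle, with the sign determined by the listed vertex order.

[AKT]:[YPH] = 400/161

Set H = (0, 0), P = (1, 0), V = (0, 1), Y = (4, 3); any affine frame gives the same invariant.
1. A is the intersection of line HY and line VP ⇒ A = (4/7, 3/7)
2. T lies on line VA with VT:TA = -5:4 ⇒ T = (20/7, -13/7)
3. W is the midpoint of YH ⇒ W = (2, 3/2)
4. M is the midpoint of TV ⇒ M = (10/7, -3/7)
5. K is the intersection of line VY and line MW ⇒ K = (50/23, 48/23)
2·[AKT] = -1200/161, 2·[YPH] = -3
[AKT]:[YPH] = -1200/161:-3 = 400/161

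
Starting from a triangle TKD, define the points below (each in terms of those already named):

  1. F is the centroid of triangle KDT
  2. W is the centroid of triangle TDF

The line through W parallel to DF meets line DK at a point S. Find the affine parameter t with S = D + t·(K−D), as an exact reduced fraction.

Work in coordinates with T = (0, 0), K = (1, 0), D = (0, 1).
1. F is the centroid of triangle KDT ⇒ F = (1/3, 1/3)
2. W is the centroid of triangle TDF ⇒ W = (1/9, 4/9)
through W parallel to DF: direction (1/3, -2/3); meets DK at S = (-1/3, 4/3)
S = D + t·(K−D) with t = -1/3

t = -1/3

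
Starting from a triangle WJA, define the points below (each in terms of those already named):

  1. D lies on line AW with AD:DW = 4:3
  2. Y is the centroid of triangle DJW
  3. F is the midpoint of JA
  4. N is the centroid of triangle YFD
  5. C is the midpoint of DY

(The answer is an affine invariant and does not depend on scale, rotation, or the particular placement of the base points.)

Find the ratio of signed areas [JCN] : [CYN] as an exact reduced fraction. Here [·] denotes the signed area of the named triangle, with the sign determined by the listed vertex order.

[JCN]:[CYN] = -23/7

Assign W = (0, 0), J = (1, 0), A = (0, 1) — the answer is frame-independent, so this choice is without loss of generality.
1. D lies on line AW with AD:DW = 4:3 ⇒ D = (0, 3/7)
2. Y is the centroid of triangle DJW ⇒ Y = (1/3, 1/7)
3. F is the midpoint of JA ⇒ F = (1/2, 1/2)
4. N is the centroid of triangle YFD ⇒ N = (5/18, 5/14)
5. C is the midpoint of DY ⇒ C = (1/6, 2/7)
2·[JCN] = -23/252, 2·[CYN] = 1/36
[JCN]:[CYN] = -23/252:1/36 = -23/7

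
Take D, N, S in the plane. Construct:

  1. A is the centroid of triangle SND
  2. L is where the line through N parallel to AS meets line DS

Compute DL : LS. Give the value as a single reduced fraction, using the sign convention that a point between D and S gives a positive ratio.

Assign D = (0, 0), N = (1, 0), S = (0, 1) — the answer is frame-independent, so this choice is without loss of generality.
1. A is the centroid of triangle SND ⇒ A = (1/3, 1/3)
2. L is where the line through N parallel to AS meets line DS ⇒ L = (0, 2)
L = D + t·(S−D) with t = 2, so DL:LS = t:(1−t) = 2:-1

DL:LS = -2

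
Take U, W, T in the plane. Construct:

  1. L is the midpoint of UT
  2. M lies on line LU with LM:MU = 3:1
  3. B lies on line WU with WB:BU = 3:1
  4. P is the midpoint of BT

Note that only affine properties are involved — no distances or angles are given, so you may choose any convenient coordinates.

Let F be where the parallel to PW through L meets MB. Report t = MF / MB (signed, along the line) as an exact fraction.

t = 21

Choose coordinates U = (0, 0), W = (1, 0), T = (0, 1).
1. L is the midpoint of UT ⇒ L = (0, 1/2)
2. M lies on line LU with LM:MU = 3:1 ⇒ M = (0, 1/8)
3. B lies on line WU with WB:BU = 3:1 ⇒ B = (1/4, 0)
4. P is the midpoint of BT ⇒ P = (1/8, 1/2)
through L parallel to PW: direction (7/8, -1/2); meets MB at F = (21/4, -5/2)
F = M + t·(B−M) with t = 21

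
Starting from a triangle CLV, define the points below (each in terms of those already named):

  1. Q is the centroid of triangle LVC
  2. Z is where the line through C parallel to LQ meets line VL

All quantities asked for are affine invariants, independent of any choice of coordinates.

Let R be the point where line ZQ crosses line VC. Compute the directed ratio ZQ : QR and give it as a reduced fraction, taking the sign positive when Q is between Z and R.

ZQ:QR = 5

Assign C = (0, 0), L = (1, 0), V = (0, 1) — the answer is frame-independent, so this choice is without loss of generality.
1. Q is the centroid of triangle LVC ⇒ Q = (1/3, 1/3)
2. Z is where the line through C parallel to LQ meets line VL ⇒ Z = (2, -1)
line ZQ meets VC at R = (0, 3/5)
Q = Z + t·(R−Z) with t = 5/6, so ZQ:QR = 5/6:1/6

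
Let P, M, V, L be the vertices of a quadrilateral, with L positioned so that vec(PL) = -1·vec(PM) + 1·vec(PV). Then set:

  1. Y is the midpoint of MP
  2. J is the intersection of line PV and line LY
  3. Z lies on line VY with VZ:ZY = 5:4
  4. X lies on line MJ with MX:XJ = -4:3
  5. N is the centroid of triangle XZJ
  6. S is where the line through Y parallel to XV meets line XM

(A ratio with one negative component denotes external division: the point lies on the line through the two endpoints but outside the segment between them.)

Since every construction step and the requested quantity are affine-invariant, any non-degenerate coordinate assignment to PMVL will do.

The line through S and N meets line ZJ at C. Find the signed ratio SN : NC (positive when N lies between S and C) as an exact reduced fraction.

Assign P = (0, 0), M = (1, 0), V = (0, 1), L = (-1, 1) — the answer is frame-independent, so this choice is without loss of generality.
1. Y is the midpoint of MP ⇒ Y = (1/2, 0)
2. J is the intersection of line PV and line LY ⇒ J = (0, 1/3)
3. Z lies on line VY with VZ:ZY = 5:4 ⇒ Z = (5/18, 4/9)
4. X lies on line MJ with MX:XJ = -4:3 ⇒ X = (-3, 4/3)
5. N is the centroid of triangle XZJ ⇒ N = (-49/54, 19/27)
6. S is where the line through Y parallel to XV meets line XM ⇒ S = (5/4, -1/12)
line SN meets ZJ at C = (25/486, 86/243)
N = S + t·(C−S) with t = 9/5, so SN:NC = 9/5:-4/5

SN:NC = -9/4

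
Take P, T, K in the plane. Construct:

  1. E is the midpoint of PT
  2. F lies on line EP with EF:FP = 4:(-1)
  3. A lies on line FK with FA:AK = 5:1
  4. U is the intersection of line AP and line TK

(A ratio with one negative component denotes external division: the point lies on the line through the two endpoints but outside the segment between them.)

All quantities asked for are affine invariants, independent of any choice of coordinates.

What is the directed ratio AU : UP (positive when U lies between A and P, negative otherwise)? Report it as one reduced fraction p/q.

Work in coordinates with P = (0, 0), T = (1, 0), K = (0, 1).
1. E is the midpoint of PT ⇒ E = (1/2, 0)
2. F lies on line EP with EF:FP = 4:(-1) ⇒ F = (-1/6, 0)
3. A lies on line FK with FA:AK = 5:1 ⇒ A = (-1/36, 5/6)
4. U is the intersection of line AP and line TK ⇒ U = (-1/29, 30/29)
U = A + t·(P−A) with t = -7/29, so AU:UP = t:(1−t) = -7/29:36/29

AU:UP = -7/36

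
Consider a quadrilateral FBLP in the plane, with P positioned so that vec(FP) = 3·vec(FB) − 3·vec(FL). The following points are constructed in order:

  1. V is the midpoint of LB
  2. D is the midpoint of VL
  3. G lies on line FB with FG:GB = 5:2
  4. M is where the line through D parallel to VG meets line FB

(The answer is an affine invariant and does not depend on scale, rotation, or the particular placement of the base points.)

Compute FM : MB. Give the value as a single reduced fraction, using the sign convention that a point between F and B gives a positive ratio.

Assign F = (0, 0), B = (1, 0), L = (0, 1), P = (3, -3) — the answer is frame-independent, so this choice is without loss of generality.
1. V is the midpoint of LB ⇒ V = (1/2, 1/2)
2. D is the midpoint of VL ⇒ D = (1/4, 3/4)
3. G lies on line FB with FG:GB = 5:2 ⇒ G = (5/7, 0)
4. M is where the line through D parallel to VG meets line FB ⇒ M = (4/7, 0)
M = F + t·(B−F) with t = 4/7, so FM:MB = t:(1−t) = 4/7:3/7

FM:MB = 4/3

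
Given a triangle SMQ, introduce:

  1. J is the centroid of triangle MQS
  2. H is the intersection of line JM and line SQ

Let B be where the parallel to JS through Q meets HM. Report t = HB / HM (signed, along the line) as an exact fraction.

t = -1/3

Work in coordinates with S = (0, 0), M = (1, 0), Q = (0, 1).
1. J is the centroid of triangle MQS ⇒ J = (1/3, 1/3)
2. H is the intersection of line JM and line SQ ⇒ H = (0, 1/2)
through Q parallel to JS: direction (-1/3, -1/3); meets HM at B = (-1/3, 2/3)
B = H + t·(M−H) with t = -1/3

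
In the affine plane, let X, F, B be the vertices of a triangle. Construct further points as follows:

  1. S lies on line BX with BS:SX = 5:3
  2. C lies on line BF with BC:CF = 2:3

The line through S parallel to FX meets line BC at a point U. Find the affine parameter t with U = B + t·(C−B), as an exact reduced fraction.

t = 25/16

Assign X = (0, 0), F = (1, 0), B = (0, 1) — the answer is frame-independent, so this choice is without loss of generality.
1. S lies on line BX with BS:SX = 5:3 ⇒ S = (0, 3/8)
2. C lies on line BF with BC:CF = 2:3 ⇒ C = (2/5, 3/5)
through S parallel to FX: direction (-1, 0); meets BC at U = (5/8, 3/8)
U = B + t·(C−B) with t = 25/16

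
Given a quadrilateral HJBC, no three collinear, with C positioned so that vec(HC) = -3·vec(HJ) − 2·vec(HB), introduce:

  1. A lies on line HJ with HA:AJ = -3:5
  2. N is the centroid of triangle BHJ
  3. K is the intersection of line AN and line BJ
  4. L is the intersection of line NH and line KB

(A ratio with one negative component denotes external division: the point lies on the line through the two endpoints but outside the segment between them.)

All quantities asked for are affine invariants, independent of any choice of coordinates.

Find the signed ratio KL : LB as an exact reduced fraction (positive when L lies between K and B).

KL:LB = 3/13

Assign H = (0, 0), J = (1, 0), B = (0, 1), C = (-3, -2) — the answer is frame-independent, so this choice is without loss of generality.
1. A lies on line HJ with HA:AJ = -3:5 ⇒ A = (-3/2, 0)
2. N is the centroid of triangle BHJ ⇒ N = (1/3, 1/3)
3. K is the intersection of line AN and line BJ ⇒ K = (8/13, 5/13)
4. L is the intersection of line NH and line KB ⇒ L = (1/2, 1/2)
L = K + t·(B−K) with t = 3/16, so KL:LB = t:(1−t) = 3/16:13/16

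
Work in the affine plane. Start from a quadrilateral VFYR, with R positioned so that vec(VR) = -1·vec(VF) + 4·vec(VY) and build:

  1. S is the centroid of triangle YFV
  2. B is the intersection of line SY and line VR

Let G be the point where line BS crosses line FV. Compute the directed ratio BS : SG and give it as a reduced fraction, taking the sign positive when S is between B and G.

Assign V = (0, 0), F = (1, 0), Y = (0, 1), R = (-1, 4) — the answer is frame-independent, so this choice is without loss of generality.
1. S is the centroid of triangle YFV ⇒ S = (1/3, 1/3)
2. B is the intersection of line SY and line VR ⇒ B = (-1/2, 2)
line BS meets FV at G = (1/2, 0)
S = B + t·(G−B) with t = 5/6, so BS:SG = 5/6:1/6

BS:SG = 5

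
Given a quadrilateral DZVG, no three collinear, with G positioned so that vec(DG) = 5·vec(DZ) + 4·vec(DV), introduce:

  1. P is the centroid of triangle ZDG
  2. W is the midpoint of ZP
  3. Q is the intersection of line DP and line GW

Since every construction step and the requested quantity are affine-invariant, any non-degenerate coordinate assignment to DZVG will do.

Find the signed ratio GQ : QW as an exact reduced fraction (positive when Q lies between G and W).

GQ:QW = 2

Choose coordinates D = (0, 0), Z = (1, 0), V = (0, 1), G = (5, 4).
1. P is the centroid of triangle ZDG ⇒ P = (2, 4/3)
2. W is the midpoint of ZP ⇒ W = (3/2, 2/3)
3. Q is the intersection of line DP and line GW ⇒ Q = (8/3, 16/9)
Q = G + t·(W−G) with t = 2/3, so GQ:QW = t:(1−t) = 2/3:1/3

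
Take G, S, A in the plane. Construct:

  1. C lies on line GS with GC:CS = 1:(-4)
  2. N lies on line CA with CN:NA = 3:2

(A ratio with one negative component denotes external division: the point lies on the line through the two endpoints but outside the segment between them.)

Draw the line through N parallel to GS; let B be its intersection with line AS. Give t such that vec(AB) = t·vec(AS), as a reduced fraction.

t = 2/5

Choose coordinates G = (0, 0), S = (1, 0), A = (0, 1).
1. C lies on line GS with GC:CS = 1:(-4) ⇒ C = (-1/3, 0)
2. N lies on line CA with CN:NA = 3:2 ⇒ N = (-2/15, 3/5)
through N parallel to GS: direction (1, 0); meets AS at B = (2/5, 3/5)
B = A + t·(S−A) with t = 2/5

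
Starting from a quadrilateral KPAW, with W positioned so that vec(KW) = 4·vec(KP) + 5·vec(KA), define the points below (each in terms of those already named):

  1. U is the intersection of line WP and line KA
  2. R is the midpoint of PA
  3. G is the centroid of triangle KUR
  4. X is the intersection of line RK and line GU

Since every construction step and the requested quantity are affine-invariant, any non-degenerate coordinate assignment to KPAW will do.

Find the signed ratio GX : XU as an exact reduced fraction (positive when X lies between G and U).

Choose coordinates K = (0, 0), P = (1, 0), A = (0, 1), W = (4, 5).
1. U is the intersection of line WP and line KA ⇒ U = (0, -5/3)
2. R is the midpoint of PA ⇒ R = (1/2, 1/2)
3. G is the centroid of triangle KUR ⇒ G = (1/6, -7/18)
4. X is the intersection of line RK and line GU ⇒ X = (1/4, 1/4)
X = G + t·(U−G) with t = -1/2, so GX:XU = t:(1−t) = -1/2:3/2

GX:XU = -1/3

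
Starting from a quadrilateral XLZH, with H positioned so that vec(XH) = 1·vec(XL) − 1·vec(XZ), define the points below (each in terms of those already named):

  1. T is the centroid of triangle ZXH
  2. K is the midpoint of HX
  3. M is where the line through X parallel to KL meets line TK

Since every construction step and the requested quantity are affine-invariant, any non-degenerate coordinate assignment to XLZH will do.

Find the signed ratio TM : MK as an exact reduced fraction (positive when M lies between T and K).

TM:MK = -1/3

Work in coordinates with X = (0, 0), L = (1, 0), Z = (0, 1), H = (1, -1).
1. T is the centroid of triangle ZXH ⇒ T = (1/3, 0)
2. K is the midpoint of HX ⇒ K = (1/2, -1/2)
3. M is where the line through X parallel to KL meets line TK ⇒ M = (1/4, 1/4)
M = T + t·(K−T) with t = -1/2, so TM:MK = t:(1−t) = -1/2:3/2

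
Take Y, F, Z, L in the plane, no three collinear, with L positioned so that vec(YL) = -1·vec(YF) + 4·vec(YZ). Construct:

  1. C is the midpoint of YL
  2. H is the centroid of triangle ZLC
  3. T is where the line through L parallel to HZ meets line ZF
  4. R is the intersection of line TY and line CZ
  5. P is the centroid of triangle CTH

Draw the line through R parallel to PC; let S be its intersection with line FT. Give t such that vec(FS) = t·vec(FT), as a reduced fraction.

t = 23/12

Set Y = (0, 0), F = (1, 0), Z = (0, 1), L = (-1, 4); any affine frame gives the same invariant.
1. C is the midpoint of YL ⇒ C = (-1/2, 2)
2. H is the centroid of triangle ZLC ⇒ H = (-1/2, 7/3)
3. T is where the line through L parallel to HZ meets line ZF ⇒ T = (1/5, 4/5)
4. R is the intersection of line TY and line CZ ⇒ R = (1/6, 2/3)
5. P is the centroid of triangle CTH ⇒ P = (-4/15, 77/45)
through R parallel to PC: direction (-7/30, 13/45); meets FT at S = (-8/15, 23/15)
S = F + t·(T−F) with t = 23/12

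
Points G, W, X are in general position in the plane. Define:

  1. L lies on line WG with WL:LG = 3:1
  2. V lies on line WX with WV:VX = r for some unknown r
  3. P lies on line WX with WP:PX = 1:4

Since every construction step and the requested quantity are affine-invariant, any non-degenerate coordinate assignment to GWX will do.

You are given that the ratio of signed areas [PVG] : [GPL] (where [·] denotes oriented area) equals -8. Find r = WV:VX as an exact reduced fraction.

r = 3/2

Set G = (0, 0), W = (1, 0), X = (0, 1); any affine frame gives the same invariant.
1. L lies on line WG with WL:LG = 3:1 ⇒ L = (1/4, 0)
2. With WV:VX = r, write λ = r/(r+1) so V = W + λ·(X−W); V is affine-linear in λ
3. P lies on line WX with WP:PX = 1:4 ⇒ P = (4/5, 1/5)
Every point depending on V is an affine combination of V and λ-independent points, so each such coordinate is linear in λ; the λ² term in each signed area is a multiple of (X−W)×(X−W) = 0, so 2·[PVG] and 2·[GPL] are each linear in λ. Evaluating at λ=0 and λ=1:
  2·[PVG] = λ − 1/5,   2·[GPL] = -1/20
So [PVG]:[GPL] = (λ − 1/5) / (-1/20). Setting this equal to -8:
  λ − 1/5 = -8·(-1/20)  ⇒  λ = 3/5
Then r = λ/(1−λ) = (3/5)/(2/5) = 3/2. Check: with r = 3/2, V = (2/5, 3/5) and [PVG]:[GPL] = -8 as required.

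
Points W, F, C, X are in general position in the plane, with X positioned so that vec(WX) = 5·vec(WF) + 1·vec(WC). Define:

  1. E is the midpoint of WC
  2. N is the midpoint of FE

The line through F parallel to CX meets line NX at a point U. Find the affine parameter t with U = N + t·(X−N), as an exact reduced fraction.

Choose coordinates W = (0, 0), F = (1, 0), C = (0, 1), X = (5, 1).
1. E is the midpoint of WC ⇒ E = (0, 1/2)
2. N is the midpoint of FE ⇒ N = (1/2, 1/4)
through F parallel to CX: direction (5, 0); meets NX at U = (-1, 0)
U = N + t·(X−N) with t = -1/3

t = -1/3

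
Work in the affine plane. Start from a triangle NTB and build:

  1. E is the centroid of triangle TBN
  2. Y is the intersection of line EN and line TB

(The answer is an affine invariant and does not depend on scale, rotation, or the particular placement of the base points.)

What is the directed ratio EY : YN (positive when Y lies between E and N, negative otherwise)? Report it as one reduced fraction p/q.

EY:YN = -1/3

Choose coordinates N = (0, 0), T = (1, 0), B = (0, 1).
1. E is the centroid of triangle TBN ⇒ E = (1/3, 1/3)
2. Y is the intersection of line EN and line TB ⇒ Y = (1/2, 1/2)
Y = E + t·(N−E) with t = -1/2, so EY:YN = t:(1−t) = -1/2:3/2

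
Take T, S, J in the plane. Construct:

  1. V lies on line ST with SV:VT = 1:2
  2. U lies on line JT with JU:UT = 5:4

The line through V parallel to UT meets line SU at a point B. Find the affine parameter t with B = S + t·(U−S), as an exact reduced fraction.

Assign T = (0, 0), S = (1, 0), J = (0, 1) — the answer is frame-independent, so this choice is without loss of generality.
1. V lies on line ST with SV:VT = 1:2 ⇒ V = (2/3, 0)
2. U lies on line JT with JU:UT = 5:4 ⇒ U = (0, 4/9)
through V parallel to UT: direction (0, -4/9); meets SU at B = (2/3, 4/27)
B = S + t·(U−S) with t = 1/3

t = 1/3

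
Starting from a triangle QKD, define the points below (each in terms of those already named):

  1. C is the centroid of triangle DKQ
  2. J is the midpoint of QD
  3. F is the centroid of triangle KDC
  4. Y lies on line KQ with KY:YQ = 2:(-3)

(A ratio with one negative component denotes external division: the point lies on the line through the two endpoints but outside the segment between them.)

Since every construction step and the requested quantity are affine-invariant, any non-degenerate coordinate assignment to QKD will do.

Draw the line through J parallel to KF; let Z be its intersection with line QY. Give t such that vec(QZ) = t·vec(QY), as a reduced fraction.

Choose coordinates Q = (0, 0), K = (1, 0), D = (0, 1).
1. C is the centroid of triangle DKQ ⇒ C = (1/3, 1/3)
2. J is the midpoint of QD ⇒ J = (0, 1/2)
3. F is the centroid of triangle KDC ⇒ F = (4/9, 4/9)
4. Y lies on line KQ with KY:YQ = 2:(-3) ⇒ Y = (3, 0)
through J parallel to KF: direction (-5/9, 4/9); meets QY at Z = (5/8, 0)
Z = Q + t·(Y−Q) with t = 5/24

t = 5/24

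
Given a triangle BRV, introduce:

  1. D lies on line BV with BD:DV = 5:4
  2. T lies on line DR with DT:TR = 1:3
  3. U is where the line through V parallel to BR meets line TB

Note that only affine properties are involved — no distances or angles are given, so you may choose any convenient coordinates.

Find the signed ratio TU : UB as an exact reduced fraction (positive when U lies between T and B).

TU:UB = -7/12

Choose coordinates B = (0, 0), R = (1, 0), V = (0, 1).
1. D lies on line BV with BD:DV = 5:4 ⇒ D = (0, 5/9)
2. T lies on line DR with DT:TR = 1:3 ⇒ T = (1/4, 5/12)
3. U is where the line through V parallel to BR meets line TB ⇒ U = (3/5, 1)
U = T + t·(B−T) with t = -7/5, so TU:UB = t:(1−t) = -7/5:12/5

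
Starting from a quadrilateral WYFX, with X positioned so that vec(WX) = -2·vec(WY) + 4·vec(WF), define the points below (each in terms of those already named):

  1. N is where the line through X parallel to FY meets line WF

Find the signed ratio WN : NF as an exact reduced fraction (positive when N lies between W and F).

WN:NF = -2

Assign W = (0, 0), Y = (1, 0), F = (0, 1), X = (-2, 4) — the answer is frame-independent, so this choice is without loss of generality.
1. N is where the line through X parallel to FY meets line WF ⇒ N = (0, 2)
N = W + t·(F−W) with t = 2, so WN:NF = t:(1−t) = 2:-1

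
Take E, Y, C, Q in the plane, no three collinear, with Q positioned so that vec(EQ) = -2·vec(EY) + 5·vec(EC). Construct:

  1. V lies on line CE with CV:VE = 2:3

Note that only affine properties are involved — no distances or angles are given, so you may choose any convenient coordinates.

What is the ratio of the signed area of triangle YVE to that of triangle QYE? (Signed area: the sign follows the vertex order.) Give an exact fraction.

[YVE]:[QYE] = -3/25

Work in coordinates with E = (0, 0), Y = (1, 0), C = (0, 1), Q = (-2, 5).
1. V lies on line CE with CV:VE = 2:3 ⇒ V = (0, 3/5)
2·[YVE] = 3/5, 2·[QYE] = -5
[YVE]:[QYE] = 3/5:-5 = -3/25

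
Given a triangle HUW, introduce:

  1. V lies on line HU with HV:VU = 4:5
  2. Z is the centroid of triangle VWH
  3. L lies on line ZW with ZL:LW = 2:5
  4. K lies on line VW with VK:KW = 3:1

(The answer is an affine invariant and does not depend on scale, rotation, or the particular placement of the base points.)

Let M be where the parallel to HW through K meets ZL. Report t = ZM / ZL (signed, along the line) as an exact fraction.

Work in coordinates with H = (0, 0), U = (1, 0), W = (0, 1).
1. V lies on line HU with HV:VU = 4:5 ⇒ V = (4/9, 0)
2. Z is the centroid of triangle VWH ⇒ Z = (4/27, 1/3)
3. L lies on line ZW with ZL:LW = 2:5 ⇒ L = (20/189, 11/21)
4. K lies on line VW with VK:KW = 3:1 ⇒ K = (1/9, 3/4)
through K parallel to HW: direction (0, 1); meets ZL at M = (1/9, 1/2)
M = Z + t·(L−Z) with t = 7/8

t = 7/8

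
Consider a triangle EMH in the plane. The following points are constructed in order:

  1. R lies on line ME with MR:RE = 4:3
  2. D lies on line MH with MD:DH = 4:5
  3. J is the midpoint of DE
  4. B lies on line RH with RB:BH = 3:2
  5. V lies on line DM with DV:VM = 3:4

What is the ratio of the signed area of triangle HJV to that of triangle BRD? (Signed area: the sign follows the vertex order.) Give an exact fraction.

Set E = (0, 0), M = (1, 0), H = (0, 1); any affine frame gives the same invariant.
1. R lies on line ME with MR:RE = 4:3 ⇒ R = (3/7, 0)
2. D lies on line MH with MD:DH = 4:5 ⇒ D = (5/9, 4/9)
3. J is the midpoint of DE ⇒ J = (5/18, 2/9)
4. B lies on line RH with RB:BH = 3:2 ⇒ B = (6/35, 3/5)
5. V lies on line DM with DV:VM = 3:4 ⇒ V = (47/63, 16/63)
2·[HJV] = 47/126, 2·[BRD] = 4/21
[HJV]:[BRD] = 47/126:4/21 = 47/24

[HJV]:[BRD] = 47/24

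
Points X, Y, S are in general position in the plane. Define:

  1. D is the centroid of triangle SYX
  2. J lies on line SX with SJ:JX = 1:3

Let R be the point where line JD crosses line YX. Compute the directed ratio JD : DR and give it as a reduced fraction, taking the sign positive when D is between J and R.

JD:DR = 5/4

Choose coordinates X = (0, 0), Y = (1, 0), S = (0, 1).
1. D is the centroid of triangle SYX ⇒ D = (1/3, 1/3)
2. J lies on line SX with SJ:JX = 1:3 ⇒ J = (0, 3/4)
line JD meets YX at R = (3/5, 0)
D = J + t·(R−J) with t = 5/9, so JD:DR = 5/9:4/9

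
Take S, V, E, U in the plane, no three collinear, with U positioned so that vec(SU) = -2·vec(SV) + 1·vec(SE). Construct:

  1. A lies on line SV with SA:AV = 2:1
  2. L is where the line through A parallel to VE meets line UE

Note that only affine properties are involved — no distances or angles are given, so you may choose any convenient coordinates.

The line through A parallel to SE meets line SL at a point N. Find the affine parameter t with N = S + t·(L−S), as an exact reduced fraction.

Choose coordinates S = (0, 0), V = (1, 0), E = (0, 1), U = (-2, 1).
1. A lies on line SV with SA:AV = 2:1 ⇒ A = (2/3, 0)
2. L is where the line through A parallel to VE meets line UE ⇒ L = (-1/3, 1)
through A parallel to SE: direction (0, 1); meets SL at N = (2/3, -2)
N = S + t·(L−S) with t = -2

t = -2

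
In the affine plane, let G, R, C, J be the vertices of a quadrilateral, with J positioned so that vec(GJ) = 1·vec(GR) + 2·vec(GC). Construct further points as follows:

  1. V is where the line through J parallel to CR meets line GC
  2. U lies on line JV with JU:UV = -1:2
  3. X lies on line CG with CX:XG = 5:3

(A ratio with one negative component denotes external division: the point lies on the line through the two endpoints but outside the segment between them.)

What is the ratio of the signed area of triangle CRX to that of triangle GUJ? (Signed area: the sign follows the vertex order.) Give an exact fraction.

Set G = (0, 0), R = (1, 0), C = (0, 1), J = (1, 2); any affine frame gives the same invariant.
1. V is where the line through J parallel to CR meets line GC ⇒ V = (0, 3)
2. U lies on line JV with JU:UV = -1:2 ⇒ U = (2, 1)
3. X lies on line CG with CX:XG = 5:3 ⇒ X = (0, 3/8)
2·[CRX] = -5/8, 2·[GUJ] = 3
[CRX]:[GUJ] = -5/8:3 = -5/24

[CRX]:[GUJ] = -5/24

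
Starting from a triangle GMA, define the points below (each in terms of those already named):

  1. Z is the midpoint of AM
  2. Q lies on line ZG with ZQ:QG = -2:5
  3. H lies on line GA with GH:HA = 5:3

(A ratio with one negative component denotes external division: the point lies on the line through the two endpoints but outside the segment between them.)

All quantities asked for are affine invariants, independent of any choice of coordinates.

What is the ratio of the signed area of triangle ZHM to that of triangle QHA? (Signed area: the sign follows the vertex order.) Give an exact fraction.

Assign G = (0, 0), M = (1, 0), A = (0, 1) — the answer is frame-independent, so this choice is without loss of generality.
1. Z is the midpoint of AM ⇒ Z = (1/2, 1/2)
2. Q lies on line ZG with ZQ:QG = -2:5 ⇒ Q = (5/6, 5/6)
3. H lies on line GA with GH:HA = 5:3 ⇒ H = (0, 5/8)
2·[ZHM] = 3/16, 2·[QHA] = -5/16
[ZHM]:[QHA] = 3/16:-5/16 = -3/5

[ZHM]:[QHA] = -3/5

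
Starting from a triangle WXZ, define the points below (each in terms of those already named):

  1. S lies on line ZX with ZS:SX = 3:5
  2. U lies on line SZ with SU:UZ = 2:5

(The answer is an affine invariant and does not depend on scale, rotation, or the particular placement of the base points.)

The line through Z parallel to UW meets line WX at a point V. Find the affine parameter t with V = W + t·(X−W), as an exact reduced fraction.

Choose coordinates W = (0, 0), X = (1, 0), Z = (0, 1).
1. S lies on line ZX with ZS:SX = 3:5 ⇒ S = (3/8, 5/8)
2. U lies on line SZ with SU:UZ = 2:5 ⇒ U = (15/56, 41/56)
through Z parallel to UW: direction (-15/56, -41/56); meets WX at V = (-15/41, 0)
V = W + t·(X−W) with t = -15/41

t = -15/41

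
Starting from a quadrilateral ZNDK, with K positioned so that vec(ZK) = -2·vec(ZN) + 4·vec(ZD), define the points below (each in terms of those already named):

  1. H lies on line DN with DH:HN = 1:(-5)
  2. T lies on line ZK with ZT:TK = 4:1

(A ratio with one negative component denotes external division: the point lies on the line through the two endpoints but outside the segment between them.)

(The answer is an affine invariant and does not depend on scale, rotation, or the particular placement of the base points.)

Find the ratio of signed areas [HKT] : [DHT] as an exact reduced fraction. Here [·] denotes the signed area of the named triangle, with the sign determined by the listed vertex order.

[HKT]:[DHT] = -2

Assign Z = (0, 0), N = (1, 0), D = (0, 1), K = (-2, 4) — the answer is frame-independent, so this choice is without loss of generality.
1. H lies on line DN with DH:HN = 1:(-5) ⇒ H = (-1/4, 5/4)
2. T lies on line ZK with ZT:TK = 4:1 ⇒ T = (-8/5, 16/5)
2·[HKT] = 3/10, 2·[DHT] = -3/20
[HKT]:[DHT] = 3/10:-3/20 = -2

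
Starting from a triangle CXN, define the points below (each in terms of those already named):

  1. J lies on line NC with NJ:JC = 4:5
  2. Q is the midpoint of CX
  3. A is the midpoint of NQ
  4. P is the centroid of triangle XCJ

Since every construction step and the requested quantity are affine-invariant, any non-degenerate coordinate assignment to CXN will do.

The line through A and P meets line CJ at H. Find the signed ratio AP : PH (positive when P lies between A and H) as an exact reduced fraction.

AP:PH = -1/4

Set C = (0, 0), X = (1, 0), N = (0, 1); any affine frame gives the same invariant.
1. J lies on line NC with NJ:JC = 4:5 ⇒ J = (0, 5/9)
2. Q is the midpoint of CX ⇒ Q = (1/2, 0)
3. A is the midpoint of NQ ⇒ A = (1/4, 1/2)
4. P is the centroid of triangle XCJ ⇒ P = (1/3, 5/27)
line AP meets CJ at H = (0, 13/9)
P = A + t·(H−A) with t = -1/3, so AP:PH = -1/3:4/3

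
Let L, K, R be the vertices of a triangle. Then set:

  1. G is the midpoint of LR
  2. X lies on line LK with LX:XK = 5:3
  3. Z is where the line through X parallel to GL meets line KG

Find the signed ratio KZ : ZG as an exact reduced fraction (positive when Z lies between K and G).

KZ:ZG = 3/5

Choose coordinates L = (0, 0), K = (1, 0), R = (0, 1).
1. G is the midpoint of LR ⇒ G = (0, 1/2)
2. X lies on line LK with LX:XK = 5:3 ⇒ X = (5/8, 0)
3. Z is where the line through X parallel to GL meets line KG ⇒ Z = (5/8, 3/16)
Z = K + t·(G−K) with t = 3/8, so KZ:ZG = t:(1−t) = 3/8:5/8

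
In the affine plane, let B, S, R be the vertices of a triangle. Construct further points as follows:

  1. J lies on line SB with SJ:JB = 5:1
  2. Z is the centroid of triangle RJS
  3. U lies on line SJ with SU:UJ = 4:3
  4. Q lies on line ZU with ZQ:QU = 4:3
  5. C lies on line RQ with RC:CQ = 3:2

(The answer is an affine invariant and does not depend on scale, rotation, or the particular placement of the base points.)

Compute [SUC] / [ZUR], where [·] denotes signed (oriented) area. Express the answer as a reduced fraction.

Set B = (0, 0), S = (1, 0), R = (0, 1); any affine frame gives the same invariant.
1. J lies on line SB with SJ:JB = 5:1 ⇒ J = (1/6, 0)
2. Z is the centroid of triangle RJS ⇒ Z = (7/18, 1/3)
3. U lies on line SJ with SU:UJ = 4:3 ⇒ U = (11/21, 0)
4. Q lies on line ZU with ZQ:QU = 4:3 ⇒ Q = (137/294, 1/7)
5. C lies on line RQ with RC:CQ = 3:2 ⇒ C = (137/490, 17/35)
2·[SUC] = -34/147, 2·[ZUR] = -5/126
[SUC]:[ZUR] = -34/147:-5/126 = 204/35

[SUC]:[ZUR] = 204/35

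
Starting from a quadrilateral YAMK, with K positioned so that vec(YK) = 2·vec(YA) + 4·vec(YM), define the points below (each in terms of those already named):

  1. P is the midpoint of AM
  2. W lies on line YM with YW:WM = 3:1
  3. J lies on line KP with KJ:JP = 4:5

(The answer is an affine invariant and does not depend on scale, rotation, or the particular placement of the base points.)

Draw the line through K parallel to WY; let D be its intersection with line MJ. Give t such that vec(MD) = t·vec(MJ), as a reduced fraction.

t = 3/2

Assign Y = (0, 0), A = (1, 0), M = (0, 1), K = (2, 4) — the answer is frame-independent, so this choice is without loss of generality.
1. P is the midpoint of AM ⇒ P = (1/2, 1/2)
2. W lies on line YM with YW:WM = 3:1 ⇒ W = (0, 3/4)
3. J lies on line KP with KJ:JP = 4:5 ⇒ J = (4/3, 22/9)
through K parallel to WY: direction (0, -3/4); meets MJ at D = (2, 19/6)
D = M + t·(J−M) with t = 3/2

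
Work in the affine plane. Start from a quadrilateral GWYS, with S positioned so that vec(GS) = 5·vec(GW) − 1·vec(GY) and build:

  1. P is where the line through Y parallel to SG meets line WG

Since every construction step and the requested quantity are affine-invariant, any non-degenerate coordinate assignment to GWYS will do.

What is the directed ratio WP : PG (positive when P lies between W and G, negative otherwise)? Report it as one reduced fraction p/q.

Choose coordinates G = (0, 0), W = (1, 0), Y = (0, 1), S = (5, -1).
1. P is where the line through Y parallel to SG meets line WG ⇒ P = (5, 0)
P = W + t·(G−W) with t = -4, so WP:PG = t:(1−t) = -4:5

WP:PG = -4/5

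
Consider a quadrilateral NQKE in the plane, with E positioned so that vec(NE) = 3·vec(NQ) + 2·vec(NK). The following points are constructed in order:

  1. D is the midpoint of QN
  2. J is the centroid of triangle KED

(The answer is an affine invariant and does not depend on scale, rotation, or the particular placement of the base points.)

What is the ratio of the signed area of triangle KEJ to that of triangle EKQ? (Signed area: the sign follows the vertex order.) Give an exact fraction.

[KEJ]:[EKQ] = -7/24

Assign N = (0, 0), Q = (1, 0), K = (0, 1), E = (3, 2) — the answer is frame-independent, so this choice is without loss of generality.
1. D is the midpoint of QN ⇒ D = (1/2, 0)
2. J is the centroid of triangle KED ⇒ J = (7/6, 1)
2·[KEJ] = -7/6, 2·[EKQ] = 4
[KEJ]:[EKQ] = -7/6:4 = -7/24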